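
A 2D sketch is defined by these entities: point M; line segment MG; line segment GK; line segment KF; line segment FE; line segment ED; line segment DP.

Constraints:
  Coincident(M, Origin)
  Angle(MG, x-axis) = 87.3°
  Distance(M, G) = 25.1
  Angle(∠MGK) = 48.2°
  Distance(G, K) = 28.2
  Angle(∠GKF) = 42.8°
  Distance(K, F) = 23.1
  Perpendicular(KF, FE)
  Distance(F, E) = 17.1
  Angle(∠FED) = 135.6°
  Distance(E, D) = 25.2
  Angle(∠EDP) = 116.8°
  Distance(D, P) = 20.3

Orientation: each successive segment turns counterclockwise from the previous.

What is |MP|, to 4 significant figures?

49.44

M is at the origin; MG runs at 87.3° with length 25.1, so G = (1.182, 25.07). ∠MGK = 48.2° gives GK at -140.9° from the x-axis; with |GK| = 28.2, K = (-20.70, 7.287). ∠GKF = 42.8° gives KF at -3.700° from the x-axis; with |KF| = 23.1, F = (2.350, 5.796). KF is perpendicular to FE, so FE runs at 86.30°; with |FE| = 17.1, E = (3.453, 22.86). ∠FED = 135.6° gives ED at 130.7° from the x-axis; with |ED| = 25.2, D = (-12.98, 41.97). ∠EDP = 116.8° gives DP at -166.1° from the x-axis; with |DP| = 20.3, P = (-32.69, 37.09). Then |MP| = |P − M| = 49.44.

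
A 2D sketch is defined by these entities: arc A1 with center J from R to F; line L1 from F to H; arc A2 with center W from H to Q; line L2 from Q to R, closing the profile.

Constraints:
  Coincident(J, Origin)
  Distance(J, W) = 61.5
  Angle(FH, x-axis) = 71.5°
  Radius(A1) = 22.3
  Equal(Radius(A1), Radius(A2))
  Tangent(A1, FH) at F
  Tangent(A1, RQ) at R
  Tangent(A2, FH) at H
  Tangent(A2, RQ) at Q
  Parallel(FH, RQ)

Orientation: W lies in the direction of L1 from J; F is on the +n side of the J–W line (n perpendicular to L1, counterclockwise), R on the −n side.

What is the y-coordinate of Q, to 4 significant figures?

51.25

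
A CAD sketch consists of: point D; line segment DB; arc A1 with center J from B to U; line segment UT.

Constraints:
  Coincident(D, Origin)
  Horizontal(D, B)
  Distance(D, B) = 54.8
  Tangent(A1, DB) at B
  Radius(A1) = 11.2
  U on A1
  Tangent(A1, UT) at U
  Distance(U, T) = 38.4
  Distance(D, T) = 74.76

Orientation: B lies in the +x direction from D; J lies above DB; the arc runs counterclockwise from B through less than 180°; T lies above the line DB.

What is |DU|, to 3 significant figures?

67.1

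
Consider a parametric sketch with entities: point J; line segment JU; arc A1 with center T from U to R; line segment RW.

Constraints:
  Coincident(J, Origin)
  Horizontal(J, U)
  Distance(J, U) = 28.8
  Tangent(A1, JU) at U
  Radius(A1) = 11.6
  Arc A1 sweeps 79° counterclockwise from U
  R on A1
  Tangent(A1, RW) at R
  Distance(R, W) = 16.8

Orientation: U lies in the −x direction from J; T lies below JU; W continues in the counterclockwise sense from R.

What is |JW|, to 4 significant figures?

50.52

On A1, U sits at bearing 90° from T; a 79° counterclockwise sweep puts R at bearing 169°, so R = T + 11.6·(cos 169°, sin 169°) = (-40.19, -9.387). Tangency of A1 to RW means the radius TR is perpendicular to RW, so RW runs along (−sin 169°, cos 169°); with |RW| = 16.8, W = (-43.39, -25.88). Then |JW| = |W − J| = 50.52.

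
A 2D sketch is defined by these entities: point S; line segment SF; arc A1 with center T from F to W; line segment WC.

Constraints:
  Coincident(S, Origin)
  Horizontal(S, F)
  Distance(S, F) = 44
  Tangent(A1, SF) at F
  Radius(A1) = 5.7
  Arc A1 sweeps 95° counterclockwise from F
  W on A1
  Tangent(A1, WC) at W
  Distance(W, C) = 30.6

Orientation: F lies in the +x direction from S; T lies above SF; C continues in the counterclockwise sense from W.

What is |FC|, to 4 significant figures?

36.80

S is at the origin; SF is horizontal with |SF| = 44.0 and F on the +x side, so F = (44.00, 0.000). Since A1 is tangent to SF there, TF ⟂ SF, so T = F + (0, 5.7) = (44.00, 5.700). On A1, F sits at bearing -90° from T; a 95° counterclockwise sweep puts W at bearing 5°, so W = T + 5.7·(cos 5°, sin 5°) = (49.68, 6.197). The tangent condition forces TW to be normal to WC, so WC runs along (−sin 5°, cos 5°); with |WC| = 30.6, C = (47.01, 36.68). Then |FC| = |C − F| = 36.80.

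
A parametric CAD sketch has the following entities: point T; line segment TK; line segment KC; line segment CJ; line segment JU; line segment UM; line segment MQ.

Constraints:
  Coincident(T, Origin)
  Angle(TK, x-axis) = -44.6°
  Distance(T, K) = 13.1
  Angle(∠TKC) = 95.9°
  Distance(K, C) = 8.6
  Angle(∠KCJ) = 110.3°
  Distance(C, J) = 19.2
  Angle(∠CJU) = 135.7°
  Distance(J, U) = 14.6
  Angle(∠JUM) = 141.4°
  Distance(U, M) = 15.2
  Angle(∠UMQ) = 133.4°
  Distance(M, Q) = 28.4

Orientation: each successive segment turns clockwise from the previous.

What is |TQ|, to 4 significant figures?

33.67

T is at the origin; TK runs at -44.6° with length 13.1, so K = (9.328, -9.198). ∠TKC = 95.9° gives KC at -128.7° from the x-axis; with |KC| = 8.6, C = (3.950, -15.91). ∠KCJ = 110.3° gives CJ at 161.6° from the x-axis; with |CJ| = 19.2, J = (-14.27, -9.849). ∠CJU = 135.7° gives JU at 117.3° from the x-axis; with |JU| = 14.6, U = (-20.96, 3.124). ∠JUM = 141.4° gives UM at 78.70° from the x-axis; with |UM| = 15.2, M = (-17.99, 18.03). ∠UMQ = 133.4° gives MQ at 32.10° from the x-axis; with |MQ| = 28.4, Q = (6.072, 33.12). Then |TQ| = |Q − T| = 33.67.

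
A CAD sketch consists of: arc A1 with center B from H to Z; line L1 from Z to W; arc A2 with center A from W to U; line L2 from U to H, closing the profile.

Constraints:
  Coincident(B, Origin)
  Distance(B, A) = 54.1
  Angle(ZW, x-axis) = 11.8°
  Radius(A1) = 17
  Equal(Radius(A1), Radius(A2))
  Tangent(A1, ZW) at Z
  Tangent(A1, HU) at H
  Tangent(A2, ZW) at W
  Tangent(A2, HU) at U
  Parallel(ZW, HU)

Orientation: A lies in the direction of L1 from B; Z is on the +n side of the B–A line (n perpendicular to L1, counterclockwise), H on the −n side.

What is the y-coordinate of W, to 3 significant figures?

27.7

The slot axis is L1's direction at 11.8°, so u = (cos 11.8°, sin 11.8°) = (0.979, 0.204) and n = (−sin 11.8°, cos 11.8°) = (-0.204, 0.979). B is at the origin and A lies 54.1 along u from B, so A = 54.1·u = (53.0, 11.1). Tangency of A1 to both parallel lines with radius 17.0 puts Z and H at B ± 17.0·n: Z = (-3.48, 16.6), H = (3.48, -16.6). Equal radii place W and U the same way about A: W = A + 17.0·n = (49.5, 27.7), U = A − 17.0·n = (56.4, -5.58). So W.y = 27.7.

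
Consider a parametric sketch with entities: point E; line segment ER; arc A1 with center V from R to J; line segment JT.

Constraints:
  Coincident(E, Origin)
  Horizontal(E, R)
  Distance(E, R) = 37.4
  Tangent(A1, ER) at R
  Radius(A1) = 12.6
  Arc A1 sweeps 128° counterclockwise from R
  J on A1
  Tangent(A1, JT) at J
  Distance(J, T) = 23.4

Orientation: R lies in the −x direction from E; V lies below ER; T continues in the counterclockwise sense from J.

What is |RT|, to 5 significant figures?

39.054

E is at the origin; E and R share the same y with |ER| = 37.4 and R on the −x side, so R = (-37.400, 0.0000). Since A1 is tangent to ER there, VR ⟂ ER, so V = R + (0, -12.6) = (-37.400, -12.600). On A1, R sits at bearing 90° from V; a 128° counterclockwise sweep puts J at bearing 218°, so J = V + 12.6·(cos 218°, sin 218°) = (-47.329, -20.357). Tangency of A1 to JT means the radius VJ is perpendicular to JT, so JT runs along (−sin 218°, cos 218°); with |JT| = 23.4, T = (-32.922, -38.797). Then |RT| = |T − R| = 39.054.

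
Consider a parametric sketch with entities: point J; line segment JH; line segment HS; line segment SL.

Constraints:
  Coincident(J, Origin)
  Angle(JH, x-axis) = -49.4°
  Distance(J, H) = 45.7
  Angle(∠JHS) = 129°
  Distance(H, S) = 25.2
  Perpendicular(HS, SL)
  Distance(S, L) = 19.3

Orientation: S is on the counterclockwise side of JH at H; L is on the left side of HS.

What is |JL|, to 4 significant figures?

56.34

∠JHS = 129.0°, so HS runs at -49.4° + (180° − 129.0°) = 1.600° from the x-axis; with |HS| = 25.2, S = H + 25.2·(cos 1.600°, sin 1.600°) = (54.93, -34.00). HS ⟂ SL; with |SL| = 19.3 on the left of HS, L = S + 19.3·(-0.02792, 0.9996) = (54.39, -14.70). Then |JL| = |L − J| = 56.34.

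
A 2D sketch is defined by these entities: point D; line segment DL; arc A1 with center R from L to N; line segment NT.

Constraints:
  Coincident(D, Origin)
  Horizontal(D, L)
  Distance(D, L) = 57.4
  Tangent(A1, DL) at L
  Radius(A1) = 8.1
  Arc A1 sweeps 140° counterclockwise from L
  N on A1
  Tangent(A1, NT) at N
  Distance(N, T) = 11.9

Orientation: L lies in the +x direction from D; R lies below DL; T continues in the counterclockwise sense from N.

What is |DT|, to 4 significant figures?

65.12

D is at the origin; D and L share the same y with |DL| = 57.4 and L on the +x side, so L = (57.40, 0.000). Since A1 is tangent to DL there, RL ⟂ DL, so R = L + (0, -8.1) = (57.40, -8.100). On A1, L sits at bearing 90° from R; a 140° counterclockwise sweep puts N at bearing 230°, so N = R + 8.1·(cos 230°, sin 230°) = (52.19, -14.30). Tangency of A1 to NT means the radius RN is perpendicular to NT, so NT runs along (−sin 230°, cos 230°); with |NT| = 11.9, T = (61.31, -21.95). Then |DT| = |T − D| = 65.12.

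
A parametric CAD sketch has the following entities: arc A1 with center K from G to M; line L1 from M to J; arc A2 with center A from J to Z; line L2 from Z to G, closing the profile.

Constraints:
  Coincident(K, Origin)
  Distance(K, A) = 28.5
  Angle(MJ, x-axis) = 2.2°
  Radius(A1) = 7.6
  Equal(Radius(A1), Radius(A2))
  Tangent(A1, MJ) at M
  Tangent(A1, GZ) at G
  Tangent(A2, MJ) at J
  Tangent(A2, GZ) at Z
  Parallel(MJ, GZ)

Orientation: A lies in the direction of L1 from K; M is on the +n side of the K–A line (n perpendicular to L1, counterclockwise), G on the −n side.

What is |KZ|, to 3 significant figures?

29.5

The slot axis is L1's direction at 2.2°, so u = (cos 2.2°, sin 2.2°) = (0.999, 0.0384) and n = (−sin 2.2°, cos 2.2°) = (-0.0384, 0.999). K is at the origin and A lies 28.5 along u from K, so A = 28.5·u = (28.5, 1.09). Tangency of A1 to both parallel lines with radius 7.6 puts M and G at K ± 7.6·n: M = (-0.292, 7.59), G = (0.292, -7.59). Equal radii place J and Z the same way about A: J = A + 7.6·n = (28.2, 8.69), Z = A − 7.6·n = (28.8, -6.50). Then |KZ| = |Z − K| = 29.5.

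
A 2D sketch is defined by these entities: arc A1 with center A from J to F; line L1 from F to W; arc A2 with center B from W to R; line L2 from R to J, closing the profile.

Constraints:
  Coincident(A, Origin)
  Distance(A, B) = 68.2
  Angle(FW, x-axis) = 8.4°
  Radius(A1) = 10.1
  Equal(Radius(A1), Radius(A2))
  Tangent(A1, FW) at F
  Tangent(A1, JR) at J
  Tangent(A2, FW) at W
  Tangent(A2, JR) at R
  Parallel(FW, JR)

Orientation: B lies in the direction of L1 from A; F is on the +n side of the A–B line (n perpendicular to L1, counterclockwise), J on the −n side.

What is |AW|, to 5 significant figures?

68.944

The slot axis is L1's direction at 8.4°, so u = (cos 8.4°, sin 8.4°) = (0.98927, 0.14608) and n = (−sin 8.4°, cos 8.4°) = (-0.14608, 0.98927). A is at the origin and B lies 68.2 along u from A, so B = 68.2·u = (67.468, 9.9629). Tangency of A1 to both parallel lines with radius 10.1 puts F and J at A ± 10.1·n: F = (-1.4754, 9.9917), J = (1.4754, -9.9917). Equal radii place W and R the same way about B: W = B + 10.1·n = (65.993, 19.955), R = B − 10.1·n = (68.944, -0.028788). Then |AW| = |W − A| = 68.944.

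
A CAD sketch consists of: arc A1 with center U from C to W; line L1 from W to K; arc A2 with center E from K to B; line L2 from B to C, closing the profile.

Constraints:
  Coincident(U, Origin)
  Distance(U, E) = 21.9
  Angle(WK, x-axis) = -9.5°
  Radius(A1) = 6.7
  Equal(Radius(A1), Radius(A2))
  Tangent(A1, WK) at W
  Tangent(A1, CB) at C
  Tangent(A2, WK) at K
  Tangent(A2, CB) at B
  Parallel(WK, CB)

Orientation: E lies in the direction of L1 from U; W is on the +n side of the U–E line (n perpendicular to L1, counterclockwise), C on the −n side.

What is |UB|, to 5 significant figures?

22.902

Tangency of A1 to both parallel lines with radius 6.7 puts W and C at U ± 6.7·n: W = (1.1058, 6.6081), C = (-1.1058, -6.6081). Equal radii place K and B the same way about E: K = E + 6.7·n = (22.705, 2.9936), B = E − 6.7·n = (20.494, -10.223). Then |UB| = |B − U| = 22.902.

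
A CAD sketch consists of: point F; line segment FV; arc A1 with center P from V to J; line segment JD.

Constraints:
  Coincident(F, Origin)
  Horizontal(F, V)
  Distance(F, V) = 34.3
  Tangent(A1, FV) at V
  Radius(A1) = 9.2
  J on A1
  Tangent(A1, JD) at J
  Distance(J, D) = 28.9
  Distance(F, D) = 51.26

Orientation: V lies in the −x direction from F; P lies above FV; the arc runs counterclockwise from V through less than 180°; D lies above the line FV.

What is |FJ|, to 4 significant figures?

27.89

F is at the origin; FV is horizontal with |FV| = 34.3 and V on the −x side, so V = (-34.30, 0.000). Tangency of A1 to FV means the radius PV is perpendicular to FV, so P = V + (0, 9.2) = (-34.30, 9.200). Since PJ ⟂ JD (tangency), |PD| = √(9.2² + 28.9²) = 30.33 regardless of where J sits on A1. So D lies on both circle(F, 51.26) and circle(P, 30.33); the above-FV intersection is D = (-32.69, 39.49). J is the foot of the tangent from D: J = (-25.40, 11.52).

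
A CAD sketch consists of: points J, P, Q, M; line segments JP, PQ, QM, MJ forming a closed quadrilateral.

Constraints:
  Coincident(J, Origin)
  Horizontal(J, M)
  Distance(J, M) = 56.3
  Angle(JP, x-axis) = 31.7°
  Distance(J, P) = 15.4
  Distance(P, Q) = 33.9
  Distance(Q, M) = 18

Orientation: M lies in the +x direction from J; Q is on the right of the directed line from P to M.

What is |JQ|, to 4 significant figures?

42.82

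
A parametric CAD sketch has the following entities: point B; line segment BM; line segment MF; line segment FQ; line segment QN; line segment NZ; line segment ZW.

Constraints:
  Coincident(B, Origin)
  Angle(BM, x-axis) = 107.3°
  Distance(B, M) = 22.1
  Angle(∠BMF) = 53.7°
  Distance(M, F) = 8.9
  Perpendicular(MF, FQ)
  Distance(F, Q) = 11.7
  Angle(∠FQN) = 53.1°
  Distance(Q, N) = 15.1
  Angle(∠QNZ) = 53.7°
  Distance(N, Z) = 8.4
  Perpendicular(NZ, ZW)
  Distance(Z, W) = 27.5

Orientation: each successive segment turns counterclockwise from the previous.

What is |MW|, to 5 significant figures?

29.465

B is at the origin; BM runs at 107.3° with length 22.1, so M = (-6.5720, 21.100). ∠BMF = 53.7° gives MF at -126.40° from the x-axis; with |MF| = 8.9, F = (-11.853, 13.937). MF is perpendicular to FQ, so FQ runs at -36.400°; with |FQ| = 11.7, Q = (-2.4362, 6.9937). ∠FQN = 53.1° gives QN at 90.500° from the x-axis; with |QN| = 15.1, N = (-2.5679, 22.093). ∠QNZ = 53.7° gives NZ at -143.20° from the x-axis; with |NZ| = 8.4, Z = (-9.2941, 17.061). NZ is perpendicular to ZW, so ZW runs at -53.200°; with |ZW| = 27.5, W = (7.1791, -4.9588). Then |MW| = |W − M| = 29.465.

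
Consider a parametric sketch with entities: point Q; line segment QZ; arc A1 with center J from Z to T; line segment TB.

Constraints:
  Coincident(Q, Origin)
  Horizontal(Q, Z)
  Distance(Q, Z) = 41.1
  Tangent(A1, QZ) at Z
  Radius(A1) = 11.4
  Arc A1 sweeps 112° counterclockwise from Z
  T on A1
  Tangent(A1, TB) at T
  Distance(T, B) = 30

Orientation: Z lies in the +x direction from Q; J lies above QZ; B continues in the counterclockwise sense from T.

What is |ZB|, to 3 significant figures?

43.5

On A1, Z sits at bearing -90° from J; a 112° counterclockwise sweep puts T at bearing 22°, so T = J + 11.4·(cos 22°, sin 22°) = (51.7, 15.7). The tangent condition forces JT to be normal to TB, so TB runs along (−sin 22°, cos 22°); with |TB| = 30.0, B = (40.4, 43.5). Then |ZB| = |B − Z| = 43.5.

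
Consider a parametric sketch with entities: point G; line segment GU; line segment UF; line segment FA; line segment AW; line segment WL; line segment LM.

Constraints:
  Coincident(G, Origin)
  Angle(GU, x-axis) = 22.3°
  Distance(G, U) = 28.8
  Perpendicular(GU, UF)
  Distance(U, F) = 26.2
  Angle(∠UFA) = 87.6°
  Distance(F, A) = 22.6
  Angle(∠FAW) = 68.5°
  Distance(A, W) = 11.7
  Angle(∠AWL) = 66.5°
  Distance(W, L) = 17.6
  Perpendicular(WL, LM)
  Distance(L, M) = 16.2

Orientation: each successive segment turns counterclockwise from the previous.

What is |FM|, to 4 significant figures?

21.67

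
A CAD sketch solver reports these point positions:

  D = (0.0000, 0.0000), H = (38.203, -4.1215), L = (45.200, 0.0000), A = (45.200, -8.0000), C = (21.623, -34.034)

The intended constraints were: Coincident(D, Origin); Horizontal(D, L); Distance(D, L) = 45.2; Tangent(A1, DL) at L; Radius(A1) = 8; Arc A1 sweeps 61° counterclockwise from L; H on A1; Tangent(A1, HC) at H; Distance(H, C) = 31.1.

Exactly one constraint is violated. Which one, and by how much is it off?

Distance(H, C) = 31.1 — off by 3.10.

D = (0.00, 0.00) ✓; D.y = 0.00, L.y = 0.00 ✓; |DL| = 45.20 ✓; ∠(AL, LD) = 90.00° ✓; |AL| = 8.000 ✓; bearing(A→H) − bearing(A→L) = 61.00° ✓; |AH| = 8.000 ✓; ∠(AH, HC) = 90.00° ✓; |HC| = 34.20 ✗.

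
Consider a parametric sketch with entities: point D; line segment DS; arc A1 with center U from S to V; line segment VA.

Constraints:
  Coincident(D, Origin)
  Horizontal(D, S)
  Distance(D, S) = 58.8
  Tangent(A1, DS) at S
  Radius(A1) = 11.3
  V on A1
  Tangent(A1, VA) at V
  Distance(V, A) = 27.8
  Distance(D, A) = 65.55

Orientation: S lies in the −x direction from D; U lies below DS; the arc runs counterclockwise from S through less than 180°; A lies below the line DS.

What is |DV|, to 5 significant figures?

70.270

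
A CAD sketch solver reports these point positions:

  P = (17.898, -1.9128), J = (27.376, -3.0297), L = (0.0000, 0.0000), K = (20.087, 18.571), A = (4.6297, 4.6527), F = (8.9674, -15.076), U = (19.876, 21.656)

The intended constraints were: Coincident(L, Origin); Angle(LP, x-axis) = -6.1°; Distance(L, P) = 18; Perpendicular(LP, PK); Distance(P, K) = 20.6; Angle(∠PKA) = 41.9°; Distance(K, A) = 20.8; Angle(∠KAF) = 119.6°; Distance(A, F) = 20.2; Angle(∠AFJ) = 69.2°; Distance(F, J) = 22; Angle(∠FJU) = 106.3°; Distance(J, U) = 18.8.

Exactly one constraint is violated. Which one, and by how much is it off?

Distance(J, U) = 18.8 — off by 7.00.

L = (0.00, 0.00) ✓; LP at -6.100° ✓; |LP| = 18.00 ✓; ∠(LP, PK) = 90.00° ✓; |PK| = 20.60 ✓; ∠PKA = 41.90° ✓; |KA| = 20.80 ✓; ∠KAF = 119.6° ✓; |AF| = 20.20 ✓; ∠AFJ = 69.20° ✓; |FJ| = 22.00 ✓; ∠FJU = 106.3° ✓; |JU| = 25.80 ✗.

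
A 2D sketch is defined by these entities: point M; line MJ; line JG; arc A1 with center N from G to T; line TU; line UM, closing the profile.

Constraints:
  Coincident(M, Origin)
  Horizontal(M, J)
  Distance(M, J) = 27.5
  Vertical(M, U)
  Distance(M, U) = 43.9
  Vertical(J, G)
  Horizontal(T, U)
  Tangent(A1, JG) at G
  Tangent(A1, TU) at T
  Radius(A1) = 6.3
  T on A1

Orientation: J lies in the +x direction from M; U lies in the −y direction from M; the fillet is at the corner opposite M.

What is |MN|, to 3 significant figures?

43.2

MU is vertical with |MU| = 43.9 and U on the −y side, so U = (0.00, -43.9). The virtual corner opposite M is at (27.5, -43.9). Since A1 is tangent to JG there, NG ⟂ JG and A1 meets TU tangentially, so NT is at right angles to TU, with radius 6.3, so the center N sits 6.3 in from both sides at N = (21.2, -37.6). Then |MN| = |N − M| = 43.2.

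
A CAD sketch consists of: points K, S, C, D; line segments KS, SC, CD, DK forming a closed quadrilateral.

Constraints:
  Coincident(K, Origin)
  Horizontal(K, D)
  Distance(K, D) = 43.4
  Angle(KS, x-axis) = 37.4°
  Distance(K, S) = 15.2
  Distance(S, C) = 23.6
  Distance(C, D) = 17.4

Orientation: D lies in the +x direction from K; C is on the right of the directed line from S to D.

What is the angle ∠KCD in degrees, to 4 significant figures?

135.8°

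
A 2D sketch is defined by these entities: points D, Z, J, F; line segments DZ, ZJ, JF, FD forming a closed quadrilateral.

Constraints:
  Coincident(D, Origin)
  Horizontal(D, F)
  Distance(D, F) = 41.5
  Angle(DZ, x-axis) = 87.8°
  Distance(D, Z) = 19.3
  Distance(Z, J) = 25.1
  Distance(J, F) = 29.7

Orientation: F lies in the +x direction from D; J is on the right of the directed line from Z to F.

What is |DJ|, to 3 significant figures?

12.4

Checks: |ZJ| = 25.10 ✓; |JF| = 29.70 ✓.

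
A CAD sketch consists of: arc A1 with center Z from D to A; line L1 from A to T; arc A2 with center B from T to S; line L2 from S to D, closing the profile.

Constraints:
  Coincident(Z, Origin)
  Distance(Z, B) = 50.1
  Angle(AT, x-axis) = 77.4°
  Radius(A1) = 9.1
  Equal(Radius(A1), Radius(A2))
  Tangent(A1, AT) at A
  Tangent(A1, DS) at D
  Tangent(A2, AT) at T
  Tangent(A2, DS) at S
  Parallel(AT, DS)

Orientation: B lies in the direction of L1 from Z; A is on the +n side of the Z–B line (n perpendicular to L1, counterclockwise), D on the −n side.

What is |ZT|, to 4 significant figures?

50.92

The slot axis is L1's direction at 77.4°, so u = (cos 77.4°, sin 77.4°) = (0.2181, 0.9759) and n = (−sin 77.4°, cos 77.4°) = (-0.9759, 0.2181). Z is at the origin and B lies 50.1 along u from Z, so B = 50.1·u = (10.93, 48.89). Tangency of A1 to both parallel lines with radius 9.1 puts A and D at Z ± 9.1·n: A = (-8.881, 1.985), D = (8.881, -1.985). Equal radii place T and S the same way about B: T = B + 9.1·n = (2.048, 50.88), S = B − 9.1·n = (19.81, 46.91). Then |ZT| = |T − Z| = 50.92.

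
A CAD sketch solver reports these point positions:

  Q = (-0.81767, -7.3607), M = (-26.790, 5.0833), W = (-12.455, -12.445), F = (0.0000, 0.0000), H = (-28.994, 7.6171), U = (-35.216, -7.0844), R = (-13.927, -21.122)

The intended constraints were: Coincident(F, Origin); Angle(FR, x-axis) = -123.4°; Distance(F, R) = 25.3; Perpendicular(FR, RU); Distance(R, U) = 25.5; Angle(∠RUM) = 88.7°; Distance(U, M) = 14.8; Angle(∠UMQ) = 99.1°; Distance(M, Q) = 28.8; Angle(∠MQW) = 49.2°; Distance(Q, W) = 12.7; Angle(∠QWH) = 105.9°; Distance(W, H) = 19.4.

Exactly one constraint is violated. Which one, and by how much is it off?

Distance(W, H) = 19.4 — off by 6.60.

F = (0.00, 0.00) ✓; FR at -123.4° ✓; |FR| = 25.30 ✓; ∠(FR, RU) = 90.00° ✓; |RU| = 25.50 ✓; ∠RUM = 88.70° ✓; |UM| = 14.80 ✓; ∠UMQ = 99.10° ✓; |MQ| = 28.80 ✓; ∠MQW = 49.20° ✓; |QW| = 12.70 ✓; ∠QWH = 105.9° ✓; |WH| = 26.00 ✗.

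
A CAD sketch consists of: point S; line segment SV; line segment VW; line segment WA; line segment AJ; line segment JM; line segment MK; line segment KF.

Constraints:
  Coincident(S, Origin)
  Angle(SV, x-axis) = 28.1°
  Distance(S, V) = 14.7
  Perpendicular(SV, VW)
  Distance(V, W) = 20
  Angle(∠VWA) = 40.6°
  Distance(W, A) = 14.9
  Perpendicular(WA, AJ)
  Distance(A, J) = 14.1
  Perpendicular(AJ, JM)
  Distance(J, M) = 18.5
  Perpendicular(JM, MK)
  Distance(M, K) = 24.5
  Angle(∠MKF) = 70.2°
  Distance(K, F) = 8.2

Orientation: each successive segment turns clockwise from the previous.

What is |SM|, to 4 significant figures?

30.88

S is at the origin; SV runs at 28.1° with length 14.7, so V = (12.97, 6.924). SV ⟂ VW, so VW runs at -61.90°; with |VW| = 20.0, W = (22.39, -10.72). ∠VWA = 40.6° gives WA at 158.7° from the x-axis; with |WA| = 14.9, A = (8.505, -5.306). WA is perpendicular to AJ, so AJ runs at 68.70°; with |AJ| = 14.1, J = (13.63, 7.831). The perpendicularity gives JM at right angles to AJ, so JM runs at -21.30°; with |JM| = 18.5, M = (30.86, 1.110). Then |SM| = |M − S| = 30.88.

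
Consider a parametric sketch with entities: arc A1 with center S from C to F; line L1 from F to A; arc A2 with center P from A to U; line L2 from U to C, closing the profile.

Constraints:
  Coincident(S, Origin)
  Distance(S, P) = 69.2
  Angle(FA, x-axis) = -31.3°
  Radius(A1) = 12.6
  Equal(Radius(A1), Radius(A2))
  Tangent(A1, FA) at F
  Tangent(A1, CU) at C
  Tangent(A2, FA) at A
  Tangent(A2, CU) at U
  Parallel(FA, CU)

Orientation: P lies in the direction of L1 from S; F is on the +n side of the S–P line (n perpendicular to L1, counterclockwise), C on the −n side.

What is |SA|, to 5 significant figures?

70.338

The slot axis is L1's direction at -31.3°, so u = (cos -31.3°, sin -31.3°) = (0.85446, -0.51952) and n = (−sin -31.3°, cos -31.3°) = (0.51952, 0.85446). S is at the origin and P lies 69.2 along u from S, so P = 69.2·u = (59.129, -35.951). Tangency of A1 to both parallel lines with radius 12.6 puts F and C at S ± 12.6·n: F = (6.5459, 10.766), C = (-6.5459, -10.766). Equal radii place A and U the same way about P: A = P + 12.6·n = (65.674, -25.185), U = P − 12.6·n = (52.583, -46.717). Then |SA| = |A − S| = 70.338.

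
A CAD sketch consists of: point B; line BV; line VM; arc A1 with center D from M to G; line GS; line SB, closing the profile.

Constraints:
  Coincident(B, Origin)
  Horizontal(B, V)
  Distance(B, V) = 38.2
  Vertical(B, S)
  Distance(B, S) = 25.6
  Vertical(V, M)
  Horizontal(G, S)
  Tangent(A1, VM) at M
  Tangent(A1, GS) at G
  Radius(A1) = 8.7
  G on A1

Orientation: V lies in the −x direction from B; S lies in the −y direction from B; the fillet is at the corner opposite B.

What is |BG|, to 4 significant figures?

39.06

The virtual corner opposite B is at (-38.20, -25.60). A1 meets VM tangentially, so DM is at right angles to VM and tangency of A1 to GS means the radius DG is perpendicular to GS, with radius 8.7, so the center D sits 8.7 in from both sides at D = (-29.50, -16.90). That places the tangent points at M = (-38.20, -16.90) on VM and G = (-29.50, -25.60) on GS. Then |BG| = |G − B| = 39.06.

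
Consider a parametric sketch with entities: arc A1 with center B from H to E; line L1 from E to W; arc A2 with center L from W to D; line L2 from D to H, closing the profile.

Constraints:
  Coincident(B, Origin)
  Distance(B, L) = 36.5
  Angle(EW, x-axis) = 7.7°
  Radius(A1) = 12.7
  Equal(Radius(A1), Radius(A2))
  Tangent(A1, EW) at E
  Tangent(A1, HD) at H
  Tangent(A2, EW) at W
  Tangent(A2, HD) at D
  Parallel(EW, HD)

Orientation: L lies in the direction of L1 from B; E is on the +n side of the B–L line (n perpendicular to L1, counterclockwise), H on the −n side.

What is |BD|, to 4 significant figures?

38.65

The slot axis is L1's direction at 7.7°, so u = (cos 7.7°, sin 7.7°) = (0.9910, 0.1340) and n = (−sin 7.7°, cos 7.7°) = (-0.1340, 0.9910). B is at the origin and L lies 36.5 along u from B, so L = 36.5·u = (36.17, 4.890). Tangency of A1 to both parallel lines with radius 12.7 puts E and H at B ± 12.7·n: E = (-1.702, 12.59), H = (1.702, -12.59). Equal radii place W and D the same way about L: W = L + 12.7·n = (34.47, 17.48), D = L − 12.7·n = (37.87, -7.695). Then |BD| = |D − B| = 38.65.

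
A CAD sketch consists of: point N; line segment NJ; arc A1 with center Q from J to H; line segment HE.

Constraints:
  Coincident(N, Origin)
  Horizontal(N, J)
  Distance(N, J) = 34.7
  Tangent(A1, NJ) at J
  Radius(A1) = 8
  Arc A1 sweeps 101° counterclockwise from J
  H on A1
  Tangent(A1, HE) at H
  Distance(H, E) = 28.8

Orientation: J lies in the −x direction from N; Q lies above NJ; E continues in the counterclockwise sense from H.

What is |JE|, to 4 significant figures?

37.87

On A1, J sits at bearing -90° from Q; a 101° counterclockwise sweep puts H at bearing 11°, so H = Q + 8.0·(cos 11°, sin 11°) = (-26.85, 9.526). Tangency of A1 to HE means the radius QH is perpendicular to HE, so HE runs along (−sin 11°, cos 11°); with |HE| = 28.8, E = (-32.34, 37.80). Then |JE| = |E − J| = 37.87.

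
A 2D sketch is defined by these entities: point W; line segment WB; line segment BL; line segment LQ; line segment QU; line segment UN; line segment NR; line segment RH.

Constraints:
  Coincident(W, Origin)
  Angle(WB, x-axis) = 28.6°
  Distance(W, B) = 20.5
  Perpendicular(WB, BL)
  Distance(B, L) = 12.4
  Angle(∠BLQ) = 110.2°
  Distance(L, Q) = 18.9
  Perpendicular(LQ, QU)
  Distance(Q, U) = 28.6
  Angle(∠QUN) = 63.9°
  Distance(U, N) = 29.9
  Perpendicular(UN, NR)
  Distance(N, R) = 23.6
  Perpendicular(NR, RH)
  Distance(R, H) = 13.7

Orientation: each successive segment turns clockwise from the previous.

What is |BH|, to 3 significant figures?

22.1

W is at the origin; WB runs at 28.6° with length 20.5, so B = (18.0, 9.81). The perpendicularity gives BL at right angles to WB, so BL runs at -61.4°; with |BL| = 12.4, L = (23.9, -1.07). ∠BLQ = 110.2° gives LQ at -131° from the x-axis; with |LQ| = 18.9, Q = (11.5, -15.3). LQ ⟂ QU, so QU runs at 139°; with |QU| = 28.6, U = (-10.0, 3.54). ∠QUN = 63.9° gives UN at 22.7° from the x-axis; with |UN| = 29.9, N = (17.6, 15.1). UN ⟂ NR, so NR runs at -67.3°; with |NR| = 23.6, R = (26.7, -6.69). The perpendicularity gives RH at right angles to NR, so RH runs at -157°; with |RH| = 13.7, H = (14.0, -12.0). Then |BH| = |H − B| = 22.1.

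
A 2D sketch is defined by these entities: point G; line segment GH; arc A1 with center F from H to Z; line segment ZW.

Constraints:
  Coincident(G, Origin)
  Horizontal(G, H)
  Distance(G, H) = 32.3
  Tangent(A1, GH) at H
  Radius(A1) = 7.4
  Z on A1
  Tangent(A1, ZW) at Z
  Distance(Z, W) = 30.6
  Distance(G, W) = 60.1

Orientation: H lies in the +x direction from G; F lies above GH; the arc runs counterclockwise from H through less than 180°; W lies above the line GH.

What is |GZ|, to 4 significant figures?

39.53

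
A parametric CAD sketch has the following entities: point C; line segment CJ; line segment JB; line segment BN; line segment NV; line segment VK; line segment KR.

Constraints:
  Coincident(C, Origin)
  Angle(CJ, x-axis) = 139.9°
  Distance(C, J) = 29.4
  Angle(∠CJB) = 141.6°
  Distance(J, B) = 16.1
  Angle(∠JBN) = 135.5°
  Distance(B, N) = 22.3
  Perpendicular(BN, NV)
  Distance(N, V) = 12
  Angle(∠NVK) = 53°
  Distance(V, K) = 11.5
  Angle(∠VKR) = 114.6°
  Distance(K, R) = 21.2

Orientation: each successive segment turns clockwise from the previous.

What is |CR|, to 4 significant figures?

64.97

∠NVK = 53.0° gives VK at -160.0° from the x-axis; with |VK| = 11.5, K = (-14.30, 42.95). ∠VKR = 114.6° gives KR at 134.6° from the x-axis; with |KR| = 21.2, R = (-29.18, 58.04). Then |CR| = |R − C| = 64.97.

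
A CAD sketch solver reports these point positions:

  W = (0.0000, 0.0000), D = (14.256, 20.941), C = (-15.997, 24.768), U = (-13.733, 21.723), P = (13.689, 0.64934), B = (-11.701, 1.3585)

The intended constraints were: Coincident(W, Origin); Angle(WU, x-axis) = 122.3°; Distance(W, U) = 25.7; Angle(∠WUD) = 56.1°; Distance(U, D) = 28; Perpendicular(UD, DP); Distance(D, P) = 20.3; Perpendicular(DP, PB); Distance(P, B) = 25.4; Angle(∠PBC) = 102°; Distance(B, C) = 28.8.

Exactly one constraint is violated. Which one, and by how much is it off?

Distance(B, C) = 28.8 — off by 5.00.

W = (0.00, 0.00) ✓; WU at 122.3° ✓; |WU| = 25.70 ✓; ∠WUD = 56.10° ✓; |UD| = 28.00 ✓; ∠(UD, DP) = 90.00° ✓; |DP| = 20.30 ✓; ∠(DP, PB) = 90.00° ✓; |PB| = 25.40 ✓; ∠PBC = 102.0° ✓; |BC| = 23.80 ✗.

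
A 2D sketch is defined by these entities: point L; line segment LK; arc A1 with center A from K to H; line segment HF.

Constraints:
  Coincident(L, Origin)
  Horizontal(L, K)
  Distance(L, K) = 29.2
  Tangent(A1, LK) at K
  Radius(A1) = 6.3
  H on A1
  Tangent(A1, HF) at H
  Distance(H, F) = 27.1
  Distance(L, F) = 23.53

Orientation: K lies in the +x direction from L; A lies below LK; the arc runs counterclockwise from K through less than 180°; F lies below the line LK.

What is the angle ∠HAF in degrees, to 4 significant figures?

76.91°

Checks: L.y = 0.00, K.y = 0.00 ✓; |AH| = 6.300 ✓; ∠(AH, HF) = 90.00° ✓; |HF| = 27.10 ✓; |LF| = 23.53 ✓.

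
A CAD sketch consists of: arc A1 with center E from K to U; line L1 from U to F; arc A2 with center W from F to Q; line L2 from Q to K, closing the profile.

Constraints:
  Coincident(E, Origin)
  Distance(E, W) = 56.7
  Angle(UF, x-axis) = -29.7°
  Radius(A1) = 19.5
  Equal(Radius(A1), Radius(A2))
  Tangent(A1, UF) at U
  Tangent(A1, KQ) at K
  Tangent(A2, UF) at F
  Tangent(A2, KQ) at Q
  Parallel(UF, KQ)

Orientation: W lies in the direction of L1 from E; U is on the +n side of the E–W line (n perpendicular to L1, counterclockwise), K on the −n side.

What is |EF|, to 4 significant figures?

59.96

The slot axis is L1's direction at -29.7°, so u = (cos -29.7°, sin -29.7°) = (0.8686, -0.4955) and n = (−sin -29.7°, cos -29.7°) = (0.4955, 0.8686). E is at the origin and W lies 56.7 along u from E, so W = 56.7·u = (49.25, -28.09). Tangency of A1 to both parallel lines with radius 19.5 puts U and K at E ± 19.5·n: U = (9.661, 16.94), K = (-9.661, -16.94). Equal radii place F and Q the same way about W: F = W + 19.5·n = (58.91, -11.15), Q = W − 19.5·n = (39.59, -45.03). Then |EF| = |F − E| = 59.96.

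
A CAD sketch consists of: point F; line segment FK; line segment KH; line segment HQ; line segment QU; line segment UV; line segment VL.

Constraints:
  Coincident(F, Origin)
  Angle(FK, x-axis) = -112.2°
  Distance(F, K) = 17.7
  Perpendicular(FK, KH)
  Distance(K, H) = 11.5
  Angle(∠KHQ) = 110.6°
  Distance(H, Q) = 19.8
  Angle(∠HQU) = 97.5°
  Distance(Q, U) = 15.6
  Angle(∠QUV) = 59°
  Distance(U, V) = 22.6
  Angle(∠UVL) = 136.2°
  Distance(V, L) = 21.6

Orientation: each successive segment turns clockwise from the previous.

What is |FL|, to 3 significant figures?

36.3

∠QUV = 59.0° gives UV at -115° from the x-axis; with |UV| = 22.6, V = (-10.9, -11.1). ∠UVL = 136.2° gives VL at -159° from the x-axis; with |VL| = 21.6, L = (-31.0, -18.9). Then |FL| = |L − F| = 36.3.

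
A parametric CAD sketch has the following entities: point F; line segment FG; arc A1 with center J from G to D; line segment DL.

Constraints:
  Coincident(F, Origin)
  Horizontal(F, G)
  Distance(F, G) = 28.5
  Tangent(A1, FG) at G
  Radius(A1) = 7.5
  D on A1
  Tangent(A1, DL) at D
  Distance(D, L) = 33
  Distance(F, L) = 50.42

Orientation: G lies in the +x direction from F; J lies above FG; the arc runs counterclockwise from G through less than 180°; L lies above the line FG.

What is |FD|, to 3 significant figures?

37.0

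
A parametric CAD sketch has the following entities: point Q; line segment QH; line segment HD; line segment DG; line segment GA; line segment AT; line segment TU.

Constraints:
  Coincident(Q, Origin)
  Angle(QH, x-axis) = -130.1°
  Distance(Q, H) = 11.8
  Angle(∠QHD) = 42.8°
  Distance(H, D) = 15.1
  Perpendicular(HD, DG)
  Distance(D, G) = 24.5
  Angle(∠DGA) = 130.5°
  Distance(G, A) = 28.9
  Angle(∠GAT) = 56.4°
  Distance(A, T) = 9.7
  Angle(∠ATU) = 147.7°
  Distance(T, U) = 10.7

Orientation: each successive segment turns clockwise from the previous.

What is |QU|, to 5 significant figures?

20.031

∠GAT = 56.4° gives AT at -170.40° from the x-axis; with |AT| = 9.7, T = (26.380, -15.474). ∠ATU = 147.7° gives TU at 157.30° from the x-axis; with |TU| = 10.7, U = (16.509, -11.344). Then |QU| = |U − Q| = 20.031.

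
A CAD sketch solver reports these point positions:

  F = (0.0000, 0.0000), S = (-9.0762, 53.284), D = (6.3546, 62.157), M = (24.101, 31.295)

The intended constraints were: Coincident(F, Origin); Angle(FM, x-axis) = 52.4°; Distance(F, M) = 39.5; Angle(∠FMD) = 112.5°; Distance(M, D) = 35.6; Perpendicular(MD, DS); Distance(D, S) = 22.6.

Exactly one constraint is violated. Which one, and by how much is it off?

Distance(D, S) = 22.6 — off by 4.80.

F = (0.00, 0.00) ✓; FM at 52.40° ✓; |FM| = 39.50 ✓; ∠FMD = 112.5° ✓; |MD| = 35.60 ✓; ∠(MD, DS) = 90.00° ✓; |DS| = 17.80 ✗.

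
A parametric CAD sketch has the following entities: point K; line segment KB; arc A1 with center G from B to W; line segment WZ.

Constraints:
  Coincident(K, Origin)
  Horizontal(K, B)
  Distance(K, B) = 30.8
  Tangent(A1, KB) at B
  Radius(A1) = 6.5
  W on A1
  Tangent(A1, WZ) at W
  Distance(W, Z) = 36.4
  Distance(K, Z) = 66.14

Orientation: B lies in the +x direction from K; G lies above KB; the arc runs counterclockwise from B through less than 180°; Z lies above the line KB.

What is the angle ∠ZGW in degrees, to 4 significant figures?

79.88°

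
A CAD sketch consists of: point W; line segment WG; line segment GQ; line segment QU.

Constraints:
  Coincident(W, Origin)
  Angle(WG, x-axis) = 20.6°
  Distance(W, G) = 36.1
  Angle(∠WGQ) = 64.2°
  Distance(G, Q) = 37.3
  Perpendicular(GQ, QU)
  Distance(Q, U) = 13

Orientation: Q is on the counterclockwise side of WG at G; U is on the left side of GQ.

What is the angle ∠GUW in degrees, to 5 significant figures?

61.308°

∠WGQ = 64.2°, so GQ runs at 20.6° + (180° − 64.2°) = 136.40° from the x-axis; with |GQ| = 37.3, Q = G + 37.3·(cos 136.40°, sin 136.40°) = (6.7801, 38.424). GQ is perpendicular to QU; with |QU| = 13.0 on the left of GQ, U = Q + 13.0·(-0.68962, -0.72417) = (-2.1849, 29.010). Then cos ∠GUW = UG·UW / (|UG||UW|), giving 61.308°.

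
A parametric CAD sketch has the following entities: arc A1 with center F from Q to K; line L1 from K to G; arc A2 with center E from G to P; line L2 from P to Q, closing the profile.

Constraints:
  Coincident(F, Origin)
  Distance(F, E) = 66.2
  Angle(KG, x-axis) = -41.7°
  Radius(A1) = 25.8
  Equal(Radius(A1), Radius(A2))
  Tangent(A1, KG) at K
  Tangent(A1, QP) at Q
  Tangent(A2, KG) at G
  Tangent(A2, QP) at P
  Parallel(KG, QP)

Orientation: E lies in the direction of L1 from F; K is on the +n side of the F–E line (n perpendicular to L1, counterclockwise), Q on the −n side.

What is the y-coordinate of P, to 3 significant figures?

-63.3

Tangency of A1 to both parallel lines with radius 25.8 puts K and Q at F ± 25.8·n: K = (17.2, 19.3), Q = (-17.2, -19.3). Equal radii place G and P the same way about E: G = E + 25.8·n = (66.6, -24.8), P = E − 25.8·n = (32.3, -63.3). So P.y = -63.3.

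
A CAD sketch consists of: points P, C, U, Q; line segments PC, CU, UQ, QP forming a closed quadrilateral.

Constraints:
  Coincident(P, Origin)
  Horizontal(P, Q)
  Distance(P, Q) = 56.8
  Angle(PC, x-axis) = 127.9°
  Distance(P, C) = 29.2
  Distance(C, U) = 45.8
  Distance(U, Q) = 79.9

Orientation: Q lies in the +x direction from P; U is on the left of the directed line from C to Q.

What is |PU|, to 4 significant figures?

62.23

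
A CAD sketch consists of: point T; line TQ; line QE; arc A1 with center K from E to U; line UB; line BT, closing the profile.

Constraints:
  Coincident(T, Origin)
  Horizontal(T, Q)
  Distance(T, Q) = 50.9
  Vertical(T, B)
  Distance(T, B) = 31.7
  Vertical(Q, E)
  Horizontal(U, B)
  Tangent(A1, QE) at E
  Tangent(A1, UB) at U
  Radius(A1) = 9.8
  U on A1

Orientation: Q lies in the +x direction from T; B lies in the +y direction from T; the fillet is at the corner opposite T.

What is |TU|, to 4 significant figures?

51.90

T is at the origin; T and Q share the same y with |TQ| = 50.9 and Q on the +x side, so Q = (50.90, 0.000). TB is vertical with |TB| = 31.7 and B on the +y side, so B = (0.000, 31.70). The virtual corner opposite T is at (50.90, 31.70). A1 meets QE tangentially, so KE is at right angles to QE and tangency of A1 to UB means the radius KU is perpendicular to UB, with radius 9.8, so the center K sits 9.8 in from both sides at K = (41.10, 21.90). That places the tangent points at E = (50.90, 21.90) on QE and U = (41.10, 31.70) on UB. Then |TU| = |U − T| = 51.90.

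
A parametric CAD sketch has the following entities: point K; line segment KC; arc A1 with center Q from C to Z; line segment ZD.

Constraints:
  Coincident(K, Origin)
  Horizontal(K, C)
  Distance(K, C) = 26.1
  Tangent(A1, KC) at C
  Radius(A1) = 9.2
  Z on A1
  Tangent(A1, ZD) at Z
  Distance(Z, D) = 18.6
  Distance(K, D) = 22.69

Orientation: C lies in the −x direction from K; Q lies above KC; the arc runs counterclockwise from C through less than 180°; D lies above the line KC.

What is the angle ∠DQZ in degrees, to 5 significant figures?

63.682°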